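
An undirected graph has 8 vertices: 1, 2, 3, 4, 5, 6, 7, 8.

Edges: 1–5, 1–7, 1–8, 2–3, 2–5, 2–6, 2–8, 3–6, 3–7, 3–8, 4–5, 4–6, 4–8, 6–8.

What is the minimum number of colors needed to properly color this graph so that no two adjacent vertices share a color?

4

2, 3, 6, 8 are mutually adjacent (a clique of size 4), so at least 4 colors are needed.
4 colors suffice: color a → {5, 7, 8}; color b → {1, 6}; color c → {3, 4}; color d → {2}. Every edge joins two different colors.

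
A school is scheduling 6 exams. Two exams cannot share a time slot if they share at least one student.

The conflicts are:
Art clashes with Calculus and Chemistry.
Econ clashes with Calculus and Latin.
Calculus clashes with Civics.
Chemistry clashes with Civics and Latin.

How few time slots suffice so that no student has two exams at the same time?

3

The cycle Econ-Latin-Chemistry-Art-Calculus-Econ has odd length 5, so it cannot be 2-colored; at least 3 time slots are needed.
Using 3 time slots: Art=2, Econ=3, Calculus=1, Chemistry=1, Civics=2, Latin=2. Every pair that conflicts lands in different time slots.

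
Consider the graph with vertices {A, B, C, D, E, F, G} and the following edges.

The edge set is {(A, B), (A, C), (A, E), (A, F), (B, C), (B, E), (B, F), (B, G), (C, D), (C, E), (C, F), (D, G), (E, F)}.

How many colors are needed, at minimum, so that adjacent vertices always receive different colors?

5

A, B, C, E, F form a clique, so at least 5 colors are needed.
5 colors suffice: color 1 → {B, D}; color 2 → {C, G}; color 3 → {F}; color 4 → {A}; color 5 → {E}. Every edge joins two different colors.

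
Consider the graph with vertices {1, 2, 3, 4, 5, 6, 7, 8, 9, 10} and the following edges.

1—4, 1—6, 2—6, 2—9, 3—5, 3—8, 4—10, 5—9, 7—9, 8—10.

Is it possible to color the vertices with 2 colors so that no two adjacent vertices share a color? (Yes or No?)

The cycle 9-5-3-8-10-4-1-6-2-9 has odd length 9, so it cannot be 2-colored; at least 3 colors are needed.
So 2 colors are not enough.

No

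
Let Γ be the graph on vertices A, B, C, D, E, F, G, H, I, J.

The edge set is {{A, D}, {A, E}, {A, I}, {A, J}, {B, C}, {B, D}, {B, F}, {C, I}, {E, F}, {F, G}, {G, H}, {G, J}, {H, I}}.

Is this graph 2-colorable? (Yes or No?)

The cycle J-A-I-H-G-J has odd length 5, so it cannot be 2-colored; at least 3 colors are needed.
So 2 colors are not enough.

No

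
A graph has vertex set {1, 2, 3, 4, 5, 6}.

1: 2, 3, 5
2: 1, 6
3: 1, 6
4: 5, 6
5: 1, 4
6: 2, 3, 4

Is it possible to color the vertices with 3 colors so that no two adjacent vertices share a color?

The chromatic number is 3. The cycle 1-3-6-4-5-1 has odd length 5, so it cannot be 2-colored; at least 3 colors are needed.
3 colors suffice: color red → {1, 6}; color blue → {2, 3, 5}; color green → {4}.
That is already a proper 3-coloring.

Yes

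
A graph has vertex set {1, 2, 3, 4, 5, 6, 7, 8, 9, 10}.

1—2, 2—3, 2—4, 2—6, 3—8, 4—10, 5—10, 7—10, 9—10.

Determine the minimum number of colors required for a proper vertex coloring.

2 and 4 are adjacent, so at least 2 colors are needed.
2 colors suffice: color a → {2, 8, 10}; color b → {1, 3, 4, 5, 6, 7, 9}. Each edge has distinct colors on its endpoints.

2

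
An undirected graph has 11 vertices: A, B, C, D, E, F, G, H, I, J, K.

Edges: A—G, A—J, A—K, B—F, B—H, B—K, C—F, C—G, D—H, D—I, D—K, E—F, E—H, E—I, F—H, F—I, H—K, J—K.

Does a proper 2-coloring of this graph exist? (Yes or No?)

B, F, H are pairwise adjacent, so at least 3 colors are needed.
So 2 colors are not enough.

No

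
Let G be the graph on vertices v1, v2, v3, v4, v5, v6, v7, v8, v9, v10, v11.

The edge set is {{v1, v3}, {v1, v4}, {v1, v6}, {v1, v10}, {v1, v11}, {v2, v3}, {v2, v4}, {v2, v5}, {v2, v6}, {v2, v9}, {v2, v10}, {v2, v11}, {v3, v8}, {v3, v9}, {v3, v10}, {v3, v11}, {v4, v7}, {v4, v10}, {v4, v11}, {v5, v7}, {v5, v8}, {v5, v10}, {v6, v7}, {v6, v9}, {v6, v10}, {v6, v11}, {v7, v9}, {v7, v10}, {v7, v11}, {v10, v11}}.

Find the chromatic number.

4

v1, v3, v10, v11 form a clique, so at least 4 colors are needed.
One proper 4-coloring: v1=3, v2=3, v3=4, v4=4, v5=2, v6=4, v7=3, v8=1, v9=1, v10=1, v11=2. No two adjacent vertices share a color.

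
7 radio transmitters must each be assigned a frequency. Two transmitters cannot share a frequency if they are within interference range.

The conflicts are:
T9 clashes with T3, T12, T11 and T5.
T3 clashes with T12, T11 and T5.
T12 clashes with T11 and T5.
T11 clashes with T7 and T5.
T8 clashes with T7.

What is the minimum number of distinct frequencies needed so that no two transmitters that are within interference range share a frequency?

5

T9, T3, T12, T11, T5 pairwise conflict, so at least 5 frequencies are needed.
5 frequencies suffice: frequency 1 → {T11, T8}; frequency 2 → {T7, T5}; frequency 3 → {T9}; frequency 4 → {T3}; frequency 5 → {T12}. No two conflicting transmitters share a frequency.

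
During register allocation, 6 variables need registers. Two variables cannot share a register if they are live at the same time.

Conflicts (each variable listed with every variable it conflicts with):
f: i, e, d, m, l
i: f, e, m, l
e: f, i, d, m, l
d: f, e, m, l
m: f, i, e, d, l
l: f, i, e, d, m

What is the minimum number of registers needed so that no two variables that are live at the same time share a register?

5

f, i, e, m, l are mutually in conflict, so at least 5 registers are needed.
A valid assignment using 5 registers: f=3, i=5, e=1, d=5, m=4, l=2. No two conflicting variables share a register.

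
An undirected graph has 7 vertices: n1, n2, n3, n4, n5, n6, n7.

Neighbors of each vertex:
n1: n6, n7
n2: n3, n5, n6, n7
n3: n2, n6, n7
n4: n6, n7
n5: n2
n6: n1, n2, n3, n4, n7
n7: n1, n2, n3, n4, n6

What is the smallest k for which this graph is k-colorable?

n2, n3, n6, n7 form a clique, so at least 4 colors are needed.
4 colors suffice: color 1 → {n5, n7}; color 2 → {n6}; color 3 → {n1, n2, n4}; color 4 → {n3}. Each edge has distinct colors on its endpoints.

4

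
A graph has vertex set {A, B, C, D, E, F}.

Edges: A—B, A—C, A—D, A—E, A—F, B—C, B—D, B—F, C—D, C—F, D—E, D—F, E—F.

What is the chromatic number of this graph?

A, B, C, D, F are pairwise adjacent (a clique of size 5), so at least 5 colors are needed.
5 colors suffice: A=1, B=4, C=5, D=3, E=4, F=2. No two adjacent vertices share a color.

5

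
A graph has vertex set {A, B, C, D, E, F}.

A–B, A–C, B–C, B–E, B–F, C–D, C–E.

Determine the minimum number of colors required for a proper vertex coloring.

3

A, B, C form a triangle, so at least 3 colors are needed.
3 colors suffice: color 1 → {C, F}; color 2 → {B, D}; color 3 → {A, E}. Every edge joins two different colors.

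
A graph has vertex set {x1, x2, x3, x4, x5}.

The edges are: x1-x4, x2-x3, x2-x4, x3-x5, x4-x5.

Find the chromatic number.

x2 and x4 are adjacent, so at least 2 colors are needed.
2 colors suffice: color red → {x3, x4}; color blue → {x1, x2, x5}. Each edge has distinct colors on its endpoints.

2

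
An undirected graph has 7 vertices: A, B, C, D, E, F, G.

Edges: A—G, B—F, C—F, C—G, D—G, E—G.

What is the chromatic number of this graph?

2

A and G are adjacent, so at least 2 colors are needed.
A valid assignment using 2 colors: A=blue, B=blue, C=blue, D=blue, E=blue, F=red, G=red. Every edge joins two different colors.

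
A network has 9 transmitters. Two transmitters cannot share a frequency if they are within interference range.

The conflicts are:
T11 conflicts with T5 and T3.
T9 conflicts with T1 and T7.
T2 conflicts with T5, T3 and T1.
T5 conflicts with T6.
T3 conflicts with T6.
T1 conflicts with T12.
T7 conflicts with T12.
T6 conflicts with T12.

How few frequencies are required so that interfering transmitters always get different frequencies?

The cycle T5-T6-T12-T1-T2-T5 has odd length 5, so it cannot be 2-colored; at least 3 frequencies are needed.
Using 3 frequencies: T11=2, T9=1, T2=2, T5=1, T3=1, T1=3, T7=2, T6=2, T12=1. No two conflicting transmitters share a frequency.

3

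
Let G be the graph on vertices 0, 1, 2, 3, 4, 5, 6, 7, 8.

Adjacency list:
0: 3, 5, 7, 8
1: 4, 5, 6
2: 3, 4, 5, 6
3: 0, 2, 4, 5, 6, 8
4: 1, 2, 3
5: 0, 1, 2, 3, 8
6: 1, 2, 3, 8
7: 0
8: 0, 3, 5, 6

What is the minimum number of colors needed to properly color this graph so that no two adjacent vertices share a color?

0, 3, 5, 8 form a clique, so at least 4 colors are needed.
4 colors suffice: color a → {1, 3, 7}; color b → {4, 5, 6}; color c → {0, 2}; color d → {8}. No two adjacent vertices share a color.

4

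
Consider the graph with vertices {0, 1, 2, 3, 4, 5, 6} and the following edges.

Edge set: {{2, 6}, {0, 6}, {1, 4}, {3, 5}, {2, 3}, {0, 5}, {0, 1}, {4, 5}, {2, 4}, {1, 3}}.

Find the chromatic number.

The cycle 4-1-0-6-2-4 has odd length 5, so it cannot be 2-colored; at least 3 colors are needed.
3 colors suffice: color a → {0, 3, 4}; color b → {1, 2, 5}; color c → {6}. No two adjacent vertices share a color.

3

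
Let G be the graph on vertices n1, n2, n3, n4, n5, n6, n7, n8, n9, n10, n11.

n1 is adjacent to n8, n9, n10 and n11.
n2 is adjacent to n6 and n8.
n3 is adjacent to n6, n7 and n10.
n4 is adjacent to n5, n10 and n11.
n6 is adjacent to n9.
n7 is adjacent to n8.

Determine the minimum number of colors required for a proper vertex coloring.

The cycle n10-n3-n6-n9-n1-n10 has odd length 5, so it cannot be 2-colored; at least 3 colors are needed.
3 colors suffice: color 1 → {n1, n4, n6, n7}; color 2 → {n5, n8, n9, n10, n11}; color 3 → {n2, n3}. No two adjacent vertices share a color.

3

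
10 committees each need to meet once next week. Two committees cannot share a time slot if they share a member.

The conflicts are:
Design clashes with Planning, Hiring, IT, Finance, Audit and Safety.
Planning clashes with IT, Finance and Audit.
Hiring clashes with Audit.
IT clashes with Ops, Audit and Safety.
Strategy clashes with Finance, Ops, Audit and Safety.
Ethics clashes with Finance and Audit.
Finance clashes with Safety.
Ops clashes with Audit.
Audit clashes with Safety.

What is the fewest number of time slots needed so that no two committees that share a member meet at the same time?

Design, IT, Audit, Safety are mutually in conflict, so at least 4 time slots are needed.
A valid assignment using 4 time slots: Design=2, Planning=3, Hiring=3, IT=4, Strategy=2, Ethics=2, Finance=1, Ops=3, Audit=1, Safety=3. No two conflicting committees share a time slot.

4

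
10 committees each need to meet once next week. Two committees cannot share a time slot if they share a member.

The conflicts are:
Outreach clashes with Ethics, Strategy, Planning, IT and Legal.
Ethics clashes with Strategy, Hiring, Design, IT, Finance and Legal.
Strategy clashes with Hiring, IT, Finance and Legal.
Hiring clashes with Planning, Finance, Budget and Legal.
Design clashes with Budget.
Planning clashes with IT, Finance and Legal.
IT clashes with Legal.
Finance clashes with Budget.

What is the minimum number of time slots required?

Outreach, Ethics, Strategy, IT, Legal pairwise conflict, so at least 5 time slots are needed.
Using 5 time slots: Outreach=5, Ethics=1, Strategy=4, Hiring=2, Design=2, Planning=1, IT=2, Finance=3, Budget=1, Legal=3. Each listed conflict is separated.

5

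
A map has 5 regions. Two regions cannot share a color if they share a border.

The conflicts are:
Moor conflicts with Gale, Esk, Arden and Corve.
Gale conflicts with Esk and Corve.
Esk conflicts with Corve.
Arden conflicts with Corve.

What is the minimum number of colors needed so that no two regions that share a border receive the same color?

Moor, Gale, Esk, Corve pairwise conflict, so at least 4 colors are needed.
One proper 4-coloring: Moor=2, Gale=4, Esk=3, Arden=3, Corve=1. Each listed conflict is separated.

4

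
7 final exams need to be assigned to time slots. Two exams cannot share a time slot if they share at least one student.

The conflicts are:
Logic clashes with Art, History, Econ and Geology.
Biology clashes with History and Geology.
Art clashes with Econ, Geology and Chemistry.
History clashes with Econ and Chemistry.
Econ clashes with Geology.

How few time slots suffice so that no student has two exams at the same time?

Logic, Art, Econ, Geology are mutually in conflict, so at least 4 time slots are needed.
4 time slots suffice: time slot 1 → {Biology, Econ, Chemistry}; time slot 2 → {Art, History}; time slot 3 → {Geology}; time slot 4 → {Logic}. No two conflicting exams share a time slot.

4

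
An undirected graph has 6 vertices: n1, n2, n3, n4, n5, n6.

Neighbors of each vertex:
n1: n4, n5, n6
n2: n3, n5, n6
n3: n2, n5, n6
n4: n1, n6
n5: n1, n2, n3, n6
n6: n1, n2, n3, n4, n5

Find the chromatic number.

n2, n3, n5, n6 are mutually adjacent (a clique of size 4), so at least 4 colors are needed.
4 colors suffice: n1=3, n2=3, n3=4, n4=2, n5=2, n6=1. Every edge joins two different colors.

4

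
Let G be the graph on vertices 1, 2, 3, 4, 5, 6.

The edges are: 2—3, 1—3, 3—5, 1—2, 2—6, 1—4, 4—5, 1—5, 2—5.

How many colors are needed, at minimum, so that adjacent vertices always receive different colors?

4

1, 2, 3, 5 form a clique, so at least 4 colors are needed.
A valid assignment using 4 colors: 1=c, 2=b, 3=d, 4=b, 5=a, 6=a. No two adjacent vertices share a color.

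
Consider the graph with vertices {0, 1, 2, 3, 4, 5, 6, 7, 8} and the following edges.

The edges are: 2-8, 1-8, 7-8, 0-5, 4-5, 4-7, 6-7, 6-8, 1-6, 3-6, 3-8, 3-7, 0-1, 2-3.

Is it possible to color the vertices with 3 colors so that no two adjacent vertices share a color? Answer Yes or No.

No

3, 6, 7, 8 form a clique, so at least 4 colors are needed.
So 3 colors are not enough.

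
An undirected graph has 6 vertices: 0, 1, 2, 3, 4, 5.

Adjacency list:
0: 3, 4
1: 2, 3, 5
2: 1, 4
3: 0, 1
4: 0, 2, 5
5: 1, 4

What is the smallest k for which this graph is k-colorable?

3

The cycle 4-5-1-3-0-4 has odd length 5, so it cannot be 2-colored; at least 3 colors are needed.
3 colors suffice: color red → {1, 4}; color blue → {2, 3, 5}; color green → {0}. Every edge joins two different colors.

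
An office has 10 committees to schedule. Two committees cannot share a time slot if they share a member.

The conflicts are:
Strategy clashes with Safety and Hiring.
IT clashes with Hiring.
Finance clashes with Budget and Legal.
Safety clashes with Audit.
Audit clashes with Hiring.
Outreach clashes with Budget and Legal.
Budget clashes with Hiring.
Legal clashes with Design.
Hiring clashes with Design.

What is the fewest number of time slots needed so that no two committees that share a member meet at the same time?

3

The cycle Legal-Design-Hiring-Budget-Outreach-Legal has odd length 5, so it cannot be 2-colored; at least 3 time slots are needed.
3 time slots suffice: time slot 1 → {Safety, Legal, Hiring}; time slot 2 → {Strategy, IT, Audit, Budget, Design}; time slot 3 → {Finance, Outreach}. Every pair that conflicts lands in different time slots.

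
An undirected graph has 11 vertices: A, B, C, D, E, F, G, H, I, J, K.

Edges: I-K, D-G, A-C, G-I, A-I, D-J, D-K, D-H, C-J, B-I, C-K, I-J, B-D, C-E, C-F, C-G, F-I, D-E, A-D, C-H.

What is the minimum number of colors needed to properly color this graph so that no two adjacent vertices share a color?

G and I are adjacent, so at least 2 colors are needed.
A valid assignment using 2 colors: A=2, B=2, C=1, D=1, E=2, F=2, G=2, H=2, I=1, J=2, K=2. Each edge has distinct colors on its endpoints.

2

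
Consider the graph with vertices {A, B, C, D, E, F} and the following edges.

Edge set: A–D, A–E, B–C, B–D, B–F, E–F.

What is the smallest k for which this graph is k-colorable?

3

The cycle E-F-B-D-A-E has odd length 5, so it cannot be 2-colored; at least 3 colors are needed.
3 colors suffice: color 1 → {B, E}; color 2 → {C, D, F}; color 3 → {A}. Each edge has distinct colors on its endpoints.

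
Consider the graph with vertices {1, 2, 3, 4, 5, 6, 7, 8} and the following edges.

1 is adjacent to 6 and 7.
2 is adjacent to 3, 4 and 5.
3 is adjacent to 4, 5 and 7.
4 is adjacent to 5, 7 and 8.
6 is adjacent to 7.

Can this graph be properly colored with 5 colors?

The chromatic number is 4. 2, 3, 4, 5 are pairwise adjacent (a clique of size 4), so at least 4 colors are needed.
4 colors suffice: color a → {4, 6}; color b → {2, 7, 8}; color c → {1, 3}; color d → {5}.
Since 5 ≥ 4, a proper 5-coloring certainly exists.

Yes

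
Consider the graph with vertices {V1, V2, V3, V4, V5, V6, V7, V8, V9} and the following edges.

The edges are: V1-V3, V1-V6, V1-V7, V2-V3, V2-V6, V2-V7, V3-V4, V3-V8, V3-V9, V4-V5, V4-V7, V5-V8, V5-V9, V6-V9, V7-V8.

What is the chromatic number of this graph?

2

V4 and V5 are adjacent, so at least 2 colors are needed.
One proper 2-coloring: V1=2, V2=2, V3=1, V4=2, V5=1, V6=1, V7=1, V8=2, V9=2. Every edge joins two different colors.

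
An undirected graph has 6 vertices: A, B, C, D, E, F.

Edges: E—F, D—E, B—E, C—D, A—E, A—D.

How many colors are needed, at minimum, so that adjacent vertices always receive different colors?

3

A, D, E form a triangle, so at least 3 colors are needed.
3 colors suffice: A=3, B=2, C=1, D=2, E=1, F=2. No two adjacent vertices share a color.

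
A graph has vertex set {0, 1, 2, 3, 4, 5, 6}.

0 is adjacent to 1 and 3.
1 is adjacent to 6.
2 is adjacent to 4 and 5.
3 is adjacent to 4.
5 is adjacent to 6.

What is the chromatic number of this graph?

3

The cycle 1-0-3-4-2-5-6-1 has odd length 7, so it cannot be 2-colored; at least 3 colors are needed.
3 colors suffice: color red → {0, 4, 6}; color blue → {1, 2, 3}; color green → {5}. Every edge joins two different colors.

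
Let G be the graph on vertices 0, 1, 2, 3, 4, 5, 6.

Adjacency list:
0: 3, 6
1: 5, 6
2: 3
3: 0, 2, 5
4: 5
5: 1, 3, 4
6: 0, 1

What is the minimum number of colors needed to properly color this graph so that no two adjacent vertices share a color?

The cycle 1-5-3-0-6-1 has odd length 5, so it cannot be 2-colored; at least 3 colors are needed.
3 colors suffice: 0=green, 1=red, 2=blue, 3=red, 4=red, 5=blue, 6=blue. Every edge joins two different colors.

3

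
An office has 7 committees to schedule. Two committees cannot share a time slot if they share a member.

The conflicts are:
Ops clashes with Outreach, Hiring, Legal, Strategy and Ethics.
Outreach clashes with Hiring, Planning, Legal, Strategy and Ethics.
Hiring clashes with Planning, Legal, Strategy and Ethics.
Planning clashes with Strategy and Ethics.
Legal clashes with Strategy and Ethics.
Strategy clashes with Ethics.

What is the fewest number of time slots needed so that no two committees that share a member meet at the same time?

6

Ops, Outreach, Hiring, Legal, Strategy, Ethics are mutually in conflict, so at least 6 time slots are needed.
6 time slots suffice: Ops=5, Outreach=2, Hiring=4, Planning=5, Legal=6, Strategy=1, Ethics=3. Every pair that conflicts lands in different time slots.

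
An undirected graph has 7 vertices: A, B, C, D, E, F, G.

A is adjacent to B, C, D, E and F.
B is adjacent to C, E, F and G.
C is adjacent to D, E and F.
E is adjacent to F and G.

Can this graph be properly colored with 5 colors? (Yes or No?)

The chromatic number is 5. A, B, C, E, F are pairwise adjacent (a clique of size 5), so at least 5 colors are needed.
5 colors suffice: A=3, B=1, C=2, D=1, E=4, F=5, G=2.
That is already a proper 5-coloring.

Yes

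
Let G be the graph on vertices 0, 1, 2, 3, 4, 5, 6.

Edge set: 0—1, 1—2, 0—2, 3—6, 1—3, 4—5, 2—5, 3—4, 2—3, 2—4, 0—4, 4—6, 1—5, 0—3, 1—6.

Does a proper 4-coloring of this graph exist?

The chromatic number is 4. 0, 1, 2, 3 form a clique, so at least 4 colors are needed.
One proper 4-coloring: 0=d, 1=c, 2=a, 3=b, 4=c, 5=b, 6=a.
That is already a proper 4-coloring.

Yes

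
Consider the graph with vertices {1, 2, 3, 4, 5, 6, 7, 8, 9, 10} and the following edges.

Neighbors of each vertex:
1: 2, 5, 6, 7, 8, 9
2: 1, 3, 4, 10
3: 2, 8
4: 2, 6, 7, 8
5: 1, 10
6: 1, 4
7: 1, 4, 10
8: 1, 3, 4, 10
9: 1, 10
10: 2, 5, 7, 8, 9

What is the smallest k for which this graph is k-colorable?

2

2 and 4 are adjacent, so at least 2 colors are needed.
A valid assignment using 2 colors: 1=red, 2=blue, 3=red, 4=red, 5=blue, 6=blue, 7=blue, 8=blue, 9=blue, 10=red. Every edge joins two different colors.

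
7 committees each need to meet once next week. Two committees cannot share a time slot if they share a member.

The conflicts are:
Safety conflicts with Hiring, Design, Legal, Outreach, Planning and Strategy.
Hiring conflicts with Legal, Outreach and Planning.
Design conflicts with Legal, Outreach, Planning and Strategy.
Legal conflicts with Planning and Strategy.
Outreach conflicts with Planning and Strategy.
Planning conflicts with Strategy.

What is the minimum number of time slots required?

Safety, Design, Legal, Planning, Strategy pairwise conflict, so at least 5 time slots are needed.
5 time slots suffice: time slot 1 → {Planning}; time slot 2 → {Safety}; time slot 3 → {Hiring, Design}; time slot 4 → {Strategy}; time slot 5 → {Legal, Outreach}. No two conflicting committees share a time slot.

5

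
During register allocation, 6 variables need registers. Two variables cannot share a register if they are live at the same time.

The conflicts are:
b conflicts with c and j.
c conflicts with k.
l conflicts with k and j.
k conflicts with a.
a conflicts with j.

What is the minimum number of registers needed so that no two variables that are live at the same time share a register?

The cycle b-j-a-k-c-b has odd length 5, so it cannot be 2-colored; at least 3 registers are needed.
3 registers suffice: b=2, c=3, l=2, k=1, a=2, j=1. No two conflicting variables share a register.

3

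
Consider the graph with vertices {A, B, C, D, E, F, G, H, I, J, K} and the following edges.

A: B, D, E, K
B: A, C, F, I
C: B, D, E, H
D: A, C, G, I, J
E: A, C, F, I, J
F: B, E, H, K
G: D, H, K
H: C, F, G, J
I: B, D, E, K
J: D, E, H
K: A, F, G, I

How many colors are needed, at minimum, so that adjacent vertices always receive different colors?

E and F are adjacent, so at least 2 colors are needed.
2 colors suffice: color 1 → {B, D, E, H, K}; color 2 → {A, C, F, G, I, J}. Each edge has distinct colors on its endpoints.

2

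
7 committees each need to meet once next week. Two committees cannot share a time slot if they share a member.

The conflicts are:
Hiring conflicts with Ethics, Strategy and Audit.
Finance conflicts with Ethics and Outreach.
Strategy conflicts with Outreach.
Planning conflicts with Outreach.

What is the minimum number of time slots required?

3

The cycle Finance-Outreach-Strategy-Hiring-Ethics-Finance has odd length 5, so it cannot be 2-colored; at least 3 time slots are needed.
3 time slots suffice: Hiring=1, Finance=2, Ethics=3, Strategy=2, Audit=2, Planning=2, Outreach=1. Each listed conflict is separated.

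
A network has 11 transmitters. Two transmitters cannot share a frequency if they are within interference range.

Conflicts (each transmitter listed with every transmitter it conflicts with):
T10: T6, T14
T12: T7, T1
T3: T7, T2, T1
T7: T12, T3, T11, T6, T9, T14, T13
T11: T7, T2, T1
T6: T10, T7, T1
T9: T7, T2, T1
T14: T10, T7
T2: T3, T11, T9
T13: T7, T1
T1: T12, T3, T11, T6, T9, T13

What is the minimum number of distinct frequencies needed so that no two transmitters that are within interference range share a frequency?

T13 and T1 conflict, so at least 2 frequencies are needed.
A valid assignment using 2 frequencies: T10=1, T12=2, T3=2, T7=1, T11=2, T6=2, T9=2, T14=2, T2=1, T13=2, T1=1. No two conflicting transmitters share a frequency.

2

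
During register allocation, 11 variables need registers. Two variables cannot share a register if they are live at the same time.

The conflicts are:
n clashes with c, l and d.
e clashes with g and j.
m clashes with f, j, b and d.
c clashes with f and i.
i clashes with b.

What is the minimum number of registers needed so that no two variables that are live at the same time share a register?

3

The cycle i-b-m-f-c-i has odd length 5, so it cannot be 2-colored; at least 3 registers are needed.
3 registers suffice: register 1 → {e, m, c, l}; register 2 → {n, g, f, j, i}; register 3 → {b, d}. Each listed conflict is separated.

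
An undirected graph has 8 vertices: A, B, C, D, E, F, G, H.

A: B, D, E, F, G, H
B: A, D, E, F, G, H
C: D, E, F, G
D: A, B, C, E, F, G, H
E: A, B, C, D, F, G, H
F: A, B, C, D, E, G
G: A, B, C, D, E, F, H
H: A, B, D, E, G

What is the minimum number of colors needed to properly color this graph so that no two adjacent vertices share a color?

A, B, D, E, G, H are pairwise adjacent (a clique of size 6), so at least 6 colors are needed.
A valid assignment using 6 colors: A=4, B=5, C=4, D=3, E=2, F=6, G=1, H=6. Every edge joins two different colors.

6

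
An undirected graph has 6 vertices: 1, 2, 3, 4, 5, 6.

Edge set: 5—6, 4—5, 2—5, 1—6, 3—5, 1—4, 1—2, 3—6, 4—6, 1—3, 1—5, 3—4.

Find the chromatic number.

5

1, 3, 4, 5, 6 are mutually adjacent (a clique of size 5), so at least 5 colors are needed.
5 colors suffice: color a → {5}; color b → {1}; color c → {2, 4}; color d → {6}; color e → {3}. Each edge has distinct colors on its endpoints.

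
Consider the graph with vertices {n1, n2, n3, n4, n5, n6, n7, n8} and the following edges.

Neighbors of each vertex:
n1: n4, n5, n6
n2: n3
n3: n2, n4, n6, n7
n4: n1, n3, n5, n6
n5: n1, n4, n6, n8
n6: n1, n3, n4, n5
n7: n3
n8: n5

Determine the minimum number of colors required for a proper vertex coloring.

4

n1, n4, n5, n6 form a clique, so at least 4 colors are needed.
4 colors suffice: color red → {n2, n6, n7, n8}; color blue → {n3, n5}; color green → {n4}; color yellow → {n1}. Every edge joins two different colors.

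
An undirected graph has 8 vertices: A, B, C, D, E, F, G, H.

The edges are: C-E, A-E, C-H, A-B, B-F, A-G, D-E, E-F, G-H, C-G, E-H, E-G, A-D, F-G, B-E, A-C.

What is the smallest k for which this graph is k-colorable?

C, E, G, H form a clique, so at least 4 colors are needed.
4 colors suffice: A=green, B=blue, C=yellow, D=blue, E=red, F=green, G=blue, H=green. No two adjacent vertices share a color.

4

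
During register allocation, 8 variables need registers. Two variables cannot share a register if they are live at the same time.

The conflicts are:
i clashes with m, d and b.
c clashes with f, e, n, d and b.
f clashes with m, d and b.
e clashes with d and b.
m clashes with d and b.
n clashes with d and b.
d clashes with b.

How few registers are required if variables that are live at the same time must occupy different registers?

c, n, d, b all conflict with each other, so at least 4 registers are needed.
4 registers suffice: i=4, c=3, f=4, e=4, m=3, n=4, d=2, b=1. No two conflicting variables share a register.

4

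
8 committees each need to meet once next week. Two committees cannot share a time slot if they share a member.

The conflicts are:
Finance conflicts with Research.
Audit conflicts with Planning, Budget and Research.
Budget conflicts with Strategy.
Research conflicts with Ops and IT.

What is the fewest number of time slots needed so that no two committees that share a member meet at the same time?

Budget and Strategy conflict, so at least 2 time slots are needed.
A valid assignment using 2 time slots: Finance=2, Audit=2, Planning=1, Budget=1, Research=1, Ops=2, IT=2, Strategy=2. Every pair that conflicts lands in different time slots.

2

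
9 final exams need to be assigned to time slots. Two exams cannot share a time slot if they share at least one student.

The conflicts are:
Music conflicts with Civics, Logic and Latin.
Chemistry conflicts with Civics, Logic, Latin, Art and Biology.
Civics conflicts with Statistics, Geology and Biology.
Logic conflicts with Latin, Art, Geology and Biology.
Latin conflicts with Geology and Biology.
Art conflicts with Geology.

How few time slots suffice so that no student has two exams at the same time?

Chemistry, Logic, Latin, Biology all conflict with each other, so at least 4 time slots are needed.
4 time slots suffice: time slot 1 → {Civics, Logic}; time slot 2 → {Music, Chemistry, Statistics, Geology}; time slot 3 → {Latin, Art}; time slot 4 → {Biology}. No two conflicting exams share a time slot.

4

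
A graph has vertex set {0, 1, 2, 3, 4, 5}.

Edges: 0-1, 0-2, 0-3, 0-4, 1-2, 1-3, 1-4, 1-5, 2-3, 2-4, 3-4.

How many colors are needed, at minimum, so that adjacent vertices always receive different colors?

5

0, 1, 2, 3, 4 are pairwise adjacent (a clique of size 5), so at least 5 colors are needed.
One proper 5-coloring: 0=d, 1=a, 2=b, 3=e, 4=c, 5=b. Every edge joins two different colors.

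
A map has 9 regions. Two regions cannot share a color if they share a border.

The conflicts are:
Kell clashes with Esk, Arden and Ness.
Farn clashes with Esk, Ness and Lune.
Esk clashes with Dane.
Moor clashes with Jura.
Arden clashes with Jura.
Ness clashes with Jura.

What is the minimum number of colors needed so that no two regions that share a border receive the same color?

Esk and Dane conflict, so at least 2 colors are needed.
2 colors suffice: color 1 → {Esk, Moor, Arden, Ness, Lune}; color 2 → {Kell, Farn, Dane, Jura}. Each listed conflict is separated.

2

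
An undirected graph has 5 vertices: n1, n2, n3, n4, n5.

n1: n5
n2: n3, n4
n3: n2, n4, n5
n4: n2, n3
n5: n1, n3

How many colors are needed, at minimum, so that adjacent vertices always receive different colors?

3

n2, n3, n4 are mutually adjacent, so at least 3 colors are needed.
3 colors suffice: color red → {n1, n3}; color blue → {n4, n5}; color green → {n2}. No two adjacent vertices share a color.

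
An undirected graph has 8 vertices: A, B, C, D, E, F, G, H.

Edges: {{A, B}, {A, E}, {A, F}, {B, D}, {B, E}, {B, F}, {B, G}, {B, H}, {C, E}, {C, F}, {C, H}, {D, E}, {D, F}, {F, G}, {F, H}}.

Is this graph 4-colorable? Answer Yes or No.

Yes

The chromatic number is 3. A, B, E form a triangle, so at least 3 colors are needed.
3 colors suffice: color red → {B, C}; color blue → {E, F}; color green → {A, D, G, H}.
Since 4 ≥ 3, a proper 4-coloring certainly exists.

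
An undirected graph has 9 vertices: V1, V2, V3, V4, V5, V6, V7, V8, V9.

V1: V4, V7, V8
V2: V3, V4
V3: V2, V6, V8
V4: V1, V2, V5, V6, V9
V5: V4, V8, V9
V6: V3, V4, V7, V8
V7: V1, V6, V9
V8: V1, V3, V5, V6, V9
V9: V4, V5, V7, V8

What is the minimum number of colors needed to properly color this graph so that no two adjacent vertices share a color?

3

V3, V6, V8 are pairwise adjacent, so at least 3 colors are needed.
3 colors suffice: color 1 → {V4, V7, V8}; color 2 → {V1, V2, V6, V9}; color 3 → {V3, V5}. Every edge joins two different colors.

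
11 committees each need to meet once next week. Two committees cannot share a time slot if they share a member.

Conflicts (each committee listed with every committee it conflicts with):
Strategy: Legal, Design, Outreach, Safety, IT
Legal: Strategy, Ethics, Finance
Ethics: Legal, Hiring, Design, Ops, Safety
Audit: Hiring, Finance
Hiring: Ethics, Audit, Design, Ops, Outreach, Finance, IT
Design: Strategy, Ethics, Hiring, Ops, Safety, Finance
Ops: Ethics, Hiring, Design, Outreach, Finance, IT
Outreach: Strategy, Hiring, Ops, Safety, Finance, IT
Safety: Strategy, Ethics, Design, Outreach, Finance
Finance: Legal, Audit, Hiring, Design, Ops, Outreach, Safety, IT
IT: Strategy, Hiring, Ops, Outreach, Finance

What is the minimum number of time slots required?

5

Hiring, Ops, Outreach, Finance, IT all conflict with each other, so at least 5 time slots are needed.
5 time slots suffice: time slot 1 → {Strategy, Ethics, Finance}; time slot 2 → {Legal, Hiring, Safety}; time slot 3 → {Audit, Ops}; time slot 4 → {Design, Outreach}; time slot 5 → {IT}. No two conflicting committees share a time slot.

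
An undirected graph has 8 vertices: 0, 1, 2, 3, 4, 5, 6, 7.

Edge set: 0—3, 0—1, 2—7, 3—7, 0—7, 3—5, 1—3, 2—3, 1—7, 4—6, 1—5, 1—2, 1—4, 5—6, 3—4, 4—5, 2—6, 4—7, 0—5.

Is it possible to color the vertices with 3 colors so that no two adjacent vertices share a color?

1, 2, 3, 7 form a clique, so at least 4 colors are needed.
So 3 colors are not enough.

No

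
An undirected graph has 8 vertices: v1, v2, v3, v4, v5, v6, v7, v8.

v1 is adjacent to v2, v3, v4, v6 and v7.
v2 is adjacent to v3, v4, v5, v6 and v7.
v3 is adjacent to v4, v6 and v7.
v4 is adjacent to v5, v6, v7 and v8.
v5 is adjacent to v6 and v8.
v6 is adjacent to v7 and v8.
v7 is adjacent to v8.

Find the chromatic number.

6

v1, v2, v3, v4, v6, v7 form a clique, so at least 6 colors are needed.
6 colors suffice: v1=6, v2=3, v3=5, v4=1, v5=4, v6=2, v7=4, v8=3. Each edge has distinct colors on its endpoints.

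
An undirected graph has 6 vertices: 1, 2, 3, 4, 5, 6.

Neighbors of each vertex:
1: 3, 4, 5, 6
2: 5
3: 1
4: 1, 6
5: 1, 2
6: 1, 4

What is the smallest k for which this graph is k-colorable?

3

1, 4, 6 form a triangle, so at least 3 colors are needed.
3 colors suffice: 1=a, 2=a, 3=b, 4=c, 5=b, 6=b. No two adjacent vertices share a color.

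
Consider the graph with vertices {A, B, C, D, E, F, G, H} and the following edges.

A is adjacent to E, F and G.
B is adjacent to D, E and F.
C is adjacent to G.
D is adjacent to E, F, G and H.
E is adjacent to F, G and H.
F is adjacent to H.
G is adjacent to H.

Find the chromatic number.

B, D, E, F are mutually adjacent (a clique of size 4), so at least 4 colors are needed.
A valid assignment using 4 colors: A=2, B=4, C=1, D=2, E=1, F=3, G=3, H=4. Every edge joins two different colors.

4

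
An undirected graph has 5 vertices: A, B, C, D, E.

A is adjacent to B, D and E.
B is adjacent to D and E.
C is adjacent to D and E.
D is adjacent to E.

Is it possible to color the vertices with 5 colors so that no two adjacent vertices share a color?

The chromatic number is 4. A, B, D, E are mutually adjacent (a clique of size 4), so at least 4 colors are needed.
4 colors suffice: color 1 → {D}; color 2 → {E}; color 3 → {B, C}; color 4 → {A}.
Since 5 ≥ 4, a proper 5-coloring certainly exists.

Yes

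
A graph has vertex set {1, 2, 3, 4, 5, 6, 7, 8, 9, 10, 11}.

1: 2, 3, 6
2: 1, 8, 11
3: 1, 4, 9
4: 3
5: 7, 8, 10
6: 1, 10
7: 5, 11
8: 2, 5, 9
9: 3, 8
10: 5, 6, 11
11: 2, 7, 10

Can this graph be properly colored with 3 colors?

The chromatic number is 3. The cycle 2-8-9-3-1-2 has odd length 5, so it cannot be 2-colored; at least 3 colors are needed.
3 colors suffice: 1=a, 2=b, 3=b, 4=a, 5=b, 6=b, 7=a, 8=a, 9=c, 10=a, 11=c.
That is already a proper 3-coloring.

Yes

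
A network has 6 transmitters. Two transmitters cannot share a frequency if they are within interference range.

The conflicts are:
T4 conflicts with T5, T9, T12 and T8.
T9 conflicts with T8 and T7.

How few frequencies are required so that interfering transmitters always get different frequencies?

T4, T9, T8 are mutually in conflict, so at least 3 frequencies are needed.
3 frequencies suffice: frequency 1 → {T4, T7}; frequency 2 → {T5, T9, T12}; frequency 3 → {T8}. Every pair that conflicts lands in different frequencies.

3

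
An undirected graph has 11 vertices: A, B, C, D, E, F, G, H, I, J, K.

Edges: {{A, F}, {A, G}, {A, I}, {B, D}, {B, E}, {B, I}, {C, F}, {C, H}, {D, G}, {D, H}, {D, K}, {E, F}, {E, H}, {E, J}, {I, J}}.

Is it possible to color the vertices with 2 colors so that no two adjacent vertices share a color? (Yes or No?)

The cycle I-B-E-F-A-I has odd length 5, so it cannot be 2-colored; at least 3 colors are needed.
So 2 colors are not enough.

No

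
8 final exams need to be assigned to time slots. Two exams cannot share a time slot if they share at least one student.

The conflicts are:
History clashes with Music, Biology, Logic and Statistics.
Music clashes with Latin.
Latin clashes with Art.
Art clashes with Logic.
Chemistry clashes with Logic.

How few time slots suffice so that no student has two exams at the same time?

3

The cycle Latin-Art-Logic-History-Music-Latin has odd length 5, so it cannot be 2-colored; at least 3 time slots are needed.
Using 3 time slots: History=1, Music=2, Latin=3, Art=1, Chemistry=1, Biology=2, Logic=2, Statistics=2. Each listed conflict is separated.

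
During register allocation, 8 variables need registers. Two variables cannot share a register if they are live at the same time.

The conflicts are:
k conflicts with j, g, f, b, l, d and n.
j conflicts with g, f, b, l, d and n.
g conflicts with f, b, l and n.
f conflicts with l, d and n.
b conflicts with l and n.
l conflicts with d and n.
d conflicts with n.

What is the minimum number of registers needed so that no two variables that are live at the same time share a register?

k, j, f, l, d, n are mutually in conflict, so at least 6 registers are needed.
6 registers suffice: register 1 → {k}; register 2 → {l}; register 3 → {n}; register 4 → {j}; register 5 → {g, d}; register 6 → {f, b}. Each listed conflict is separated.

6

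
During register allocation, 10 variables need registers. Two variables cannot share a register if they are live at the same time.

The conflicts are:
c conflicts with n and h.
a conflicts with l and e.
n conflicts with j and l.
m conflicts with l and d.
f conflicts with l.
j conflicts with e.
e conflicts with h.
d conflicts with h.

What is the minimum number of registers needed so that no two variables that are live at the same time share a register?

The cycle j-e-h-c-n-j has odd length 5, so it cannot be 2-colored; at least 3 registers are needed.
3 registers suffice: c=3, a=3, n=2, m=2, f=2, j=1, l=1, e=2, d=3, h=1. Every pair that conflicts lands in different registers.

3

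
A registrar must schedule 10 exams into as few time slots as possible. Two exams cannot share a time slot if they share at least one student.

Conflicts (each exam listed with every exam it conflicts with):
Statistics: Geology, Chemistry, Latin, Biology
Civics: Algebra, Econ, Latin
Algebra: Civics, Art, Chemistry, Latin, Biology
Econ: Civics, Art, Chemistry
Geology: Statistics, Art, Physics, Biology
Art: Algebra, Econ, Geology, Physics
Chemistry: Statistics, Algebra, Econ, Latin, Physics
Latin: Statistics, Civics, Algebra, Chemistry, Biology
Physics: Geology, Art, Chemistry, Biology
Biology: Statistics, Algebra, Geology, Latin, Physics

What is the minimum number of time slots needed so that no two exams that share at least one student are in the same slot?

Civics, Algebra, Latin pairwise conflict, so at least 3 time slots are needed.
Using 3 time slots: Statistics=2, Civics=1, Algebra=2, Econ=2, Geology=3, Art=1, Chemistry=1, Latin=3, Physics=2, Biology=1. Each listed conflict is separated.

3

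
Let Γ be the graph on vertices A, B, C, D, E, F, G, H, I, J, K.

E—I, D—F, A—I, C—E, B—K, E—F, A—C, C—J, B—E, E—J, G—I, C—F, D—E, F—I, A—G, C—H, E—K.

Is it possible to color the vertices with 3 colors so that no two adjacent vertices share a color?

Yes

The chromatic number is 3. B, E, K are mutually adjacent, so at least 3 colors are needed.
3 colors suffice: color 1 → {A, E, H}; color 2 → {C, D, I, K}; color 3 → {B, F, G, J}.
That is already a proper 3-coloring.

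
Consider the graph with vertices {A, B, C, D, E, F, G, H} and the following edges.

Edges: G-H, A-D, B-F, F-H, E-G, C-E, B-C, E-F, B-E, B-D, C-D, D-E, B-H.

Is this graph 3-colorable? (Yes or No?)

B, C, D, E are pairwise adjacent (a clique of size 4), so at least 4 colors are needed.
So 3 colors are not enough.

No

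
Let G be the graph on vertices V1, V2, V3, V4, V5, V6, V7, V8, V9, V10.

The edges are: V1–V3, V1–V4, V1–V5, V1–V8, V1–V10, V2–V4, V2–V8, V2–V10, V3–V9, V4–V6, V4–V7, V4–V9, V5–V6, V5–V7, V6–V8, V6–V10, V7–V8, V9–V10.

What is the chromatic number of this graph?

V4 and V9 are adjacent, so at least 2 colors are needed.
2 colors suffice: color 1 → {V3, V4, V5, V8, V10}; color 2 → {V1, V2, V6, V7, V9}. No two adjacent vertices share a color.

2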